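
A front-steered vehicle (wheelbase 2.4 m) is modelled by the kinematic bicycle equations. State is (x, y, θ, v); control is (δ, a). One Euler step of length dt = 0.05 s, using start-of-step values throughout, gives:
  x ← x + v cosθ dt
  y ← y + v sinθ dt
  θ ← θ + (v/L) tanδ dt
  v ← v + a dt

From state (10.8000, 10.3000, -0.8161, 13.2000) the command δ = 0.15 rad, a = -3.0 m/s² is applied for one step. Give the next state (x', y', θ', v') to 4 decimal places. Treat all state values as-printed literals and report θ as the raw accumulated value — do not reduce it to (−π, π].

x' = 10.8000 + 13.2000·cos(-0.8161)·0.05 = 11.2521
y' = 10.3000 + 13.2000·sin(-0.8161)·0.05 = 9.8192
θ' = -0.8161 + (13.2000/2.4)·tan(0.15)·0.05 = -0.7745
v' = 13.2000 − 3.0000·0.05 = 13.0500

(11.2521, 9.8192, -0.7745, 13.0500)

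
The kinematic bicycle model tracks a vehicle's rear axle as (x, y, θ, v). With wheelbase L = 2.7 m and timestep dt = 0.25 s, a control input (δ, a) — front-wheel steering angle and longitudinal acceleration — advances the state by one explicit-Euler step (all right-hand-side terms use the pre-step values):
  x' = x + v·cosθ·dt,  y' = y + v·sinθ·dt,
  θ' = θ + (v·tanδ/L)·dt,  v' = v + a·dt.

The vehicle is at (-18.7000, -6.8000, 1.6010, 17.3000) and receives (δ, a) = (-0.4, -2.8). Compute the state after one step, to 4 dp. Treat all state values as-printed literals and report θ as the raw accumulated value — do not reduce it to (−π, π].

(-18.8306, -2.4770, 0.9237, 16.6000)

x' = -18.7000 + 17.3000·cos(1.6010)·0.25 = -18.8306
y' = -6.8000 + 17.3000·sin(1.6010)·0.25 = -2.4770
θ' = 1.6010 + (17.3000/2.7)·tan(-0.4)·0.25 = 0.9237
v' = 17.3000 − 2.8000·0.25 = 16.6000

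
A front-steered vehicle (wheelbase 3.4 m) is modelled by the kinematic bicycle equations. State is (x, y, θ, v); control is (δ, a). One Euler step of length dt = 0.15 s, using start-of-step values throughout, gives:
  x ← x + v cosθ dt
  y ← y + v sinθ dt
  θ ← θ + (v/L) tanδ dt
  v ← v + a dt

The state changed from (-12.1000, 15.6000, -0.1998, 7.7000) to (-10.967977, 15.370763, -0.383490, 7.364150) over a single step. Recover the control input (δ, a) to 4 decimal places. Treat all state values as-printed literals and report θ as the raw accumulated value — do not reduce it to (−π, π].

δ = -0.4957, a = -2.2390

a = (v'−v)/dt = (-0.335850)/0.15 = -2.2390
Δθ = θ'−θ = -0.183690;  (v·dt/L) = 7.7000·0.15/3.4 = 0.339706
tan δ = Δθ·L/(v·dt) = -0.540732  →  δ = -0.4957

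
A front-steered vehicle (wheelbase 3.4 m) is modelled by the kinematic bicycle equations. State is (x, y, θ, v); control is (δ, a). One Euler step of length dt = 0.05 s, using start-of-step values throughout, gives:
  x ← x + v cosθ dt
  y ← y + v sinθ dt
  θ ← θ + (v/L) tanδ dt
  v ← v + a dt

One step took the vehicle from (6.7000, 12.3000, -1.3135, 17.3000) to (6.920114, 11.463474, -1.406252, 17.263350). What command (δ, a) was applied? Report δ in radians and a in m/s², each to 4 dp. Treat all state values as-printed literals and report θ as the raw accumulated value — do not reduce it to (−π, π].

a = (v'−v)/dt = (-0.036650)/0.05 = -0.7330
Δθ = θ'−θ = -0.092752;  (v·dt/L) = 17.3000·0.05/3.4 = 0.254412
tan δ = Δθ·L/(v·dt) = -0.364574  →  δ = -0.3496

δ = -0.3496, a = -0.7330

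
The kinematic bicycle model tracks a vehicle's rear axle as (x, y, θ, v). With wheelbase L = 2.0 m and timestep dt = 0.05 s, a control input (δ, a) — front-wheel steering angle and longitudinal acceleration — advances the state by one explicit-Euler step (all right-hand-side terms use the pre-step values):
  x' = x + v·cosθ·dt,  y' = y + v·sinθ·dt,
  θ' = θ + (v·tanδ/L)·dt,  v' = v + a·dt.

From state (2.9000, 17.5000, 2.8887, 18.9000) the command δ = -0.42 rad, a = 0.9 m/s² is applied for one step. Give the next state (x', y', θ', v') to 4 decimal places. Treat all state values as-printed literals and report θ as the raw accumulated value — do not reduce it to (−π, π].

x' = 2.9000 + 18.9000·cos(2.8887)·0.05 = 1.9851
y' = 17.5000 + 18.9000·sin(2.8887)·0.05 = 17.7364
θ' = 2.8887 + (18.9000/2.0)·tan(-0.42)·0.05 = 2.6777
v' = 18.9000 + 0.9000·0.05 = 18.9450

(1.9851, 17.7364, 2.6777, 18.9450)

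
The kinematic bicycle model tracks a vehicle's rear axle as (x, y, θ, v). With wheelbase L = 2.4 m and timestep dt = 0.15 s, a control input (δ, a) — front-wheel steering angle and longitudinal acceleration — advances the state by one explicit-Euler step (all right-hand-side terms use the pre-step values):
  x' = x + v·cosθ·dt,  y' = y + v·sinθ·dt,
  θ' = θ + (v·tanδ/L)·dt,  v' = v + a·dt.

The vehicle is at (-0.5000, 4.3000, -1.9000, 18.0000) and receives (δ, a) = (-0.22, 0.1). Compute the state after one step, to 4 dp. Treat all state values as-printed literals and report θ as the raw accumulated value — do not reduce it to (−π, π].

x' = -0.5000 + 18.0000·cos(-1.9000)·0.15 = -1.3729
y' = 4.3000 + 18.0000·sin(-1.9000)·0.15 = 1.7450
θ' = -1.9000 + (18.0000/2.4)·tan(-0.22)·0.15 = -2.1516
v' = 18.0000 + 0.1000·0.15 = 18.0150

(-1.3729, 1.7450, -2.1516, 18.0150)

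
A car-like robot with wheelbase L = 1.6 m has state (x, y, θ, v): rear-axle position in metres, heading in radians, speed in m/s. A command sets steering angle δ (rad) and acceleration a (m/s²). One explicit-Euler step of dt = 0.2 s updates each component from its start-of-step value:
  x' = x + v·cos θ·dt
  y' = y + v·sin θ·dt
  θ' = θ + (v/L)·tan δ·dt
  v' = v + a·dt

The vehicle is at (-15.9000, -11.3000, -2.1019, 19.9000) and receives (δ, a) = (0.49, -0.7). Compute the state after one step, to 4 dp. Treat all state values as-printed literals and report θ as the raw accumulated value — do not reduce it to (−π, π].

x' = -15.9000 + 19.9000·cos(-2.1019)·0.2 = -17.9158
y' = -11.3000 + 19.9000·sin(-2.1019)·0.2 = -14.7317
θ' = -2.1019 + (19.9000/1.6)·tan(0.49)·0.2 = -0.7751
v' = 19.9000 − 0.7000·0.2 = 19.7600

(-17.9158, -14.7317, -0.7751, 19.7600)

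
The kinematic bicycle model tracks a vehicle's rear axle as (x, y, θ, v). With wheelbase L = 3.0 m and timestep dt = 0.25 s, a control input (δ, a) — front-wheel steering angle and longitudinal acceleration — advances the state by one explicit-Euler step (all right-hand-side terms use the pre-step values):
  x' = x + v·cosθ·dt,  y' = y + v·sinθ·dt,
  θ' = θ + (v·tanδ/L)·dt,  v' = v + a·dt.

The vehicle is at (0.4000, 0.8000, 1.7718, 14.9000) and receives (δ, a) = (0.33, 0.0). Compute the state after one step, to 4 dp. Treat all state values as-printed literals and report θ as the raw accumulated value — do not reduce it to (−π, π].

(-0.3437, 4.4500, 2.1971, 14.9000)

x' = 0.4000 + 14.9000·cos(1.7718)·0.25 = -0.3437
y' = 0.8000 + 14.9000·sin(1.7718)·0.25 = 4.4500
θ' = 1.7718 + (14.9000/3.0)·tan(0.33)·0.25 = 2.1971
v' = 14.9000 + 0.0000·0.25 = 14.9000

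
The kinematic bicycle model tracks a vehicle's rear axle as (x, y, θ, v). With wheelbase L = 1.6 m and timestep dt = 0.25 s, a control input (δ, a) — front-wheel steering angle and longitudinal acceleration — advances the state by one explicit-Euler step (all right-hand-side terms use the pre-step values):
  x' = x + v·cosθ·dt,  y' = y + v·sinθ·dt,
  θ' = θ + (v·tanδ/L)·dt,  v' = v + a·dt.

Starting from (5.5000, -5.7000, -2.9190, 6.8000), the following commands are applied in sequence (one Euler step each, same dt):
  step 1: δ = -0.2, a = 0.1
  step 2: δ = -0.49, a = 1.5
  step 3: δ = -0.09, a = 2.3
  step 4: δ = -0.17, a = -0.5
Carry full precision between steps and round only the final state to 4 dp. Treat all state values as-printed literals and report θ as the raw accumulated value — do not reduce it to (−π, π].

after step 1 (δ=-0.2, a=0.1): (3.841942, -6.075290, -3.134379, 6.825000)
after step 2 (δ=-0.49, a=1.5): (2.135736, -6.087598, -3.703188, 7.200000)
after step 3 (δ=-0.09, a=2.3): (0.612204, -5.129031, -3.804712, 7.775000)
after step 4 (δ=-0.17, a=-0.5): (-0.919618, -3.932501, -4.013248, 7.650000)

(-0.9196, -3.9325, -4.0132, 7.6500)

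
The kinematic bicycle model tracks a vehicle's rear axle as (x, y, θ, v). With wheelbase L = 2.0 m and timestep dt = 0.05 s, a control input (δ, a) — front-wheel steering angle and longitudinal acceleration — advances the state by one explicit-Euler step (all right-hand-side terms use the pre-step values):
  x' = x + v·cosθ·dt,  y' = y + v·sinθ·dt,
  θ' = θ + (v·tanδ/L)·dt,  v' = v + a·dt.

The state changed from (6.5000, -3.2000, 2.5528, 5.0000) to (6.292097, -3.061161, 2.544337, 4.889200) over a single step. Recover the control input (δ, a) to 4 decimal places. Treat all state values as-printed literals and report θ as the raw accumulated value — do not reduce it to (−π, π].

a = (v'−v)/dt = (-0.110800)/0.05 = -2.2160
Δθ = θ'−θ = -0.008463;  (v·dt/L) = 5.0000·0.05/2.0 = 0.125000
tan δ = Δθ·L/(v·dt) = -0.067704  →  δ = -0.0676

δ = -0.0676, a = -2.2160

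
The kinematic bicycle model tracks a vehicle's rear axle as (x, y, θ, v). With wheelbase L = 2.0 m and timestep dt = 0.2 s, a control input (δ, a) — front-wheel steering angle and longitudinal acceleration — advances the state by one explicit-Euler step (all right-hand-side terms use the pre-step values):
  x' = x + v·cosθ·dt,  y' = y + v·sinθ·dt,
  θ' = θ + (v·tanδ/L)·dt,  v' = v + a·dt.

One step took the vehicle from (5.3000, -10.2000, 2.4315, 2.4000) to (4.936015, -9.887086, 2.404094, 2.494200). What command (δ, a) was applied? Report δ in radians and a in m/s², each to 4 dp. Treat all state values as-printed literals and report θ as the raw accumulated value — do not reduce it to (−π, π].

δ = -0.1137, a = 0.4710

a = (v'−v)/dt = (0.094200)/0.2 = 0.4710
Δθ = θ'−θ = -0.027406;  (v·dt/L) = 2.4000·0.2/2.0 = 0.240000
tan δ = Δθ·L/(v·dt) = -0.114192  →  δ = -0.1137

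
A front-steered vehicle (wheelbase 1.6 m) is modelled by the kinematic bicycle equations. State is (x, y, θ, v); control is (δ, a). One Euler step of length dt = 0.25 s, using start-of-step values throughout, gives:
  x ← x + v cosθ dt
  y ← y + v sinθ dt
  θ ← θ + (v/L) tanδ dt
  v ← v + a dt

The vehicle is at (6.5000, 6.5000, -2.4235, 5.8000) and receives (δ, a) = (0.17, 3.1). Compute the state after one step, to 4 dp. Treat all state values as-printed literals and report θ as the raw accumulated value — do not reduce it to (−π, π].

(5.4081, 5.5460, -2.2679, 6.5750)

x' = 6.5000 + 5.8000·cos(-2.4235)·0.25 = 5.4081
y' = 6.5000 + 5.8000·sin(-2.4235)·0.25 = 5.5460
θ' = -2.4235 + (5.8000/1.6)·tan(0.17)·0.25 = -2.2679
v' = 5.8000 + 3.1000·0.25 = 6.5750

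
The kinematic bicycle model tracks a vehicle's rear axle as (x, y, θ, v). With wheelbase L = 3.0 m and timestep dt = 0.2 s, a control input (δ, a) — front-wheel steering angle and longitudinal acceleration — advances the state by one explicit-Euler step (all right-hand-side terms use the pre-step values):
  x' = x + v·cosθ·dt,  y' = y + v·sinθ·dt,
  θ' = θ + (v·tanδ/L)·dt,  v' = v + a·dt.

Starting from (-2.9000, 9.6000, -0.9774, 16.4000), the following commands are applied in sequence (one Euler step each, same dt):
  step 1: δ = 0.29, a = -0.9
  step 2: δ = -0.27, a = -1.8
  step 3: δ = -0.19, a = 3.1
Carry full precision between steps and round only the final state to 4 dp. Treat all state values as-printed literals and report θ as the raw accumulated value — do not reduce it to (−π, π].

(3.3584, 2.3337, -1.1537, 16.4800)

after step 1 (δ=0.29, a=-0.9): (-1.065890, 6.880728, -0.651135, 16.220000)
after step 2 (δ=-0.27, a=-1.8): (1.514375, 4.914573, -0.950403, 15.860000)
after step 3 (δ=-0.19, a=3.1): (3.358434, 2.333675, -1.153749, 16.480000)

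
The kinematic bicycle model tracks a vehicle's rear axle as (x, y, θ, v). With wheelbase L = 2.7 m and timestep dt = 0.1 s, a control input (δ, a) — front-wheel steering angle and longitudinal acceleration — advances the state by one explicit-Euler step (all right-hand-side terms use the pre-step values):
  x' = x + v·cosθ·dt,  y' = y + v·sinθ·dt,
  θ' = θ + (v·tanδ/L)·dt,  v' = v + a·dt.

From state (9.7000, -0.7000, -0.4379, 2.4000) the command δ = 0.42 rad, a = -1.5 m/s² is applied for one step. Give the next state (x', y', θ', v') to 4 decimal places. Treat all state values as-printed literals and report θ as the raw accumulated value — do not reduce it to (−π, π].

(9.9174, -0.8018, -0.3982, 2.2500)

x' = 9.7000 + 2.4000·cos(-0.4379)·0.1 = 9.9174
y' = -0.7000 + 2.4000·sin(-0.4379)·0.1 = -0.8018
θ' = -0.4379 + (2.4000/2.7)·tan(0.42)·0.1 = -0.3982
v' = 2.4000 − 1.5000·0.1 = 2.2500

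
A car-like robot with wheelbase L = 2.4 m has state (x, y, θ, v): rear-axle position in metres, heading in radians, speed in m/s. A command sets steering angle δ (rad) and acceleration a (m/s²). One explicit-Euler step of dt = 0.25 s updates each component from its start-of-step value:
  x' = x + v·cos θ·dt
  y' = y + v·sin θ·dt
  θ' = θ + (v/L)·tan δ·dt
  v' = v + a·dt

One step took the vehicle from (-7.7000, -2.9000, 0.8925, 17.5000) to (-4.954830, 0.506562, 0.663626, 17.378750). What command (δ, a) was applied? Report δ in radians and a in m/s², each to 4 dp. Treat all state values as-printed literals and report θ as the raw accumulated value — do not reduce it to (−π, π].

a = (v'−v)/dt = (-0.121250)/0.25 = -0.4850
Δθ = θ'−θ = -0.228874;  (v·dt/L) = 17.5000·0.25/2.4 = 1.822917
tan δ = Δθ·L/(v·dt) = -0.125554  →  δ = -0.1249

δ = -0.1249, a = -0.4850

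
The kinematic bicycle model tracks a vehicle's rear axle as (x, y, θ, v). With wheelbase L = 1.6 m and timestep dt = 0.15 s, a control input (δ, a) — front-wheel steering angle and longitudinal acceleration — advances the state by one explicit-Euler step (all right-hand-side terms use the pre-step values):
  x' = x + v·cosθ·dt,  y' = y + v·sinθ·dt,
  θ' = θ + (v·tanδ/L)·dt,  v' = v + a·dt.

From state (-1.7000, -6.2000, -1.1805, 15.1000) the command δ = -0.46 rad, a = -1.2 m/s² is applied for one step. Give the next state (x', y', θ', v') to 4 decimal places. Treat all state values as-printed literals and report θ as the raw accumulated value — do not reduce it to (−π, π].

x' = -1.7000 + 15.1000·cos(-1.1805)·0.15 = -0.8383
y' = -6.2000 + 15.1000·sin(-1.1805)·0.15 = -8.2947
θ' = -1.1805 + (15.1000/1.6)·tan(-0.46)·0.15 = -1.8819
v' = 15.1000 − 1.2000·0.15 = 14.9200

(-0.8383, -8.2947, -1.8819, 14.9200)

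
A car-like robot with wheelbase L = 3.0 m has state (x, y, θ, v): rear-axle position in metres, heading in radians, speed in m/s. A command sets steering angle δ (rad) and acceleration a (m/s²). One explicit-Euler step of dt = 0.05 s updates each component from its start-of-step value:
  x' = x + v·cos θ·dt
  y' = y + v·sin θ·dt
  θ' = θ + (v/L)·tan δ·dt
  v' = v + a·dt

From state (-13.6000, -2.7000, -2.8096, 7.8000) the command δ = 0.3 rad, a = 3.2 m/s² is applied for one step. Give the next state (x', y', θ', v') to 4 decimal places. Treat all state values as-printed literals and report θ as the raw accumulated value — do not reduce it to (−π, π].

(-13.9687, -2.8271, -2.7694, 7.9600)

x' = -13.6000 + 7.8000·cos(-2.8096)·0.05 = -13.9687
y' = -2.7000 + 7.8000·sin(-2.8096)·0.05 = -2.8271
θ' = -2.8096 + (7.8000/3.0)·tan(0.3)·0.05 = -2.7694
v' = 7.8000 + 3.2000·0.05 = 7.9600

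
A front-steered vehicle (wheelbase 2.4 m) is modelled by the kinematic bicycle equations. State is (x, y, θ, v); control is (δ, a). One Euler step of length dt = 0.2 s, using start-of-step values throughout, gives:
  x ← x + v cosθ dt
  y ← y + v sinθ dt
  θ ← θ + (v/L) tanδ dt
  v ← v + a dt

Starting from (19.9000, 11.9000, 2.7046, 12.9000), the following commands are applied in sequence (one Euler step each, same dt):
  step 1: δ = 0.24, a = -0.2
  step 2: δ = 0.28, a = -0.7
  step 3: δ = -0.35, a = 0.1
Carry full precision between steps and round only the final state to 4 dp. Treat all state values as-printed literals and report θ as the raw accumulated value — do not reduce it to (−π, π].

after step 1 (δ=0.24, a=-0.2): (17.562446, 12.991899, 2.967670, 12.860000)
after step 2 (δ=0.28, a=-0.7): (15.029249, 13.436975, 3.275833, 12.720000)
after step 3 (δ=-0.35, a=0.1): (12.508136, 13.096493, 2.888903, 12.740000)

(12.5081, 13.0965, 2.8889, 12.7400)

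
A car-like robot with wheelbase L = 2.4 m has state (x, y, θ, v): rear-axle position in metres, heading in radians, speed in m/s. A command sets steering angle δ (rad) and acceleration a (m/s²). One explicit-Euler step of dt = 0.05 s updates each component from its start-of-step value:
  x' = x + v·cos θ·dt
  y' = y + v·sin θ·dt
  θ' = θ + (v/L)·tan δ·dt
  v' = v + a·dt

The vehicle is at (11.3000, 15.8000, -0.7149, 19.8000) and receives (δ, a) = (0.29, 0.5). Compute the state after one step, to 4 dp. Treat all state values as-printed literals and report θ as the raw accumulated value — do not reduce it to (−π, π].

(12.0476, 15.1510, -0.5918, 19.8250)

x' = 11.3000 + 19.8000·cos(-0.7149)·0.05 = 12.0476
y' = 15.8000 + 19.8000·sin(-0.7149)·0.05 = 15.1510
θ' = -0.7149 + (19.8000/2.4)·tan(0.29)·0.05 = -0.5918
v' = 19.8000 + 0.5000·0.05 = 19.8250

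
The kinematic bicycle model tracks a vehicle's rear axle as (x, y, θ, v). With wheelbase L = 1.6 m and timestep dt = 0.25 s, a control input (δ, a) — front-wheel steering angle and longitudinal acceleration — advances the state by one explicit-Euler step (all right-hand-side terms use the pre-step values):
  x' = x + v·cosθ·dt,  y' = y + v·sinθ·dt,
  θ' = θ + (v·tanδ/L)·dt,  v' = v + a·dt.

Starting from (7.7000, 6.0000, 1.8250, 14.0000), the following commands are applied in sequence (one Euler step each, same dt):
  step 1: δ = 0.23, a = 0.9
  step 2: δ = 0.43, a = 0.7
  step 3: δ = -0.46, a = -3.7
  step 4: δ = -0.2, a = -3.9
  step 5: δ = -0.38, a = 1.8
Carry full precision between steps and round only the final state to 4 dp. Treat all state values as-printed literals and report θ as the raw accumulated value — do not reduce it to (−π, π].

(-2.0138, 16.8523, 1.0349, 12.9500)

after step 1 (δ=0.23, a=0.9): (6.819838, 9.387524, 2.337189, 14.225000)
after step 2 (δ=0.43, a=0.7): (4.353434, 11.949508, 3.356545, 14.400000)
after step 3 (δ=-0.46, a=-3.7): (0.836283, 11.181623, 2.241786, 13.475000)
after step 4 (δ=-0.2, a=-3.9): (-1.258275, 13.820051, 1.814986, 12.500000)
after step 5 (δ=-0.38, a=1.8): (-2.013807, 16.852344, 1.034883, 12.950000)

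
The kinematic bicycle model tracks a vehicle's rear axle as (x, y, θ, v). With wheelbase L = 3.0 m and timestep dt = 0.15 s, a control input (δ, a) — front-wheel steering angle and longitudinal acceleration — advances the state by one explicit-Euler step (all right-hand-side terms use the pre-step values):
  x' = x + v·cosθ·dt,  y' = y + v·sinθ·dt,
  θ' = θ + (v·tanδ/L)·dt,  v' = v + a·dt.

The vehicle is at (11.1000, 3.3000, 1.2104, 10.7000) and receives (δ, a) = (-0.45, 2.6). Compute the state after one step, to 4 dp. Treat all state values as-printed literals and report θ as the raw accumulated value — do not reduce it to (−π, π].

x' = 11.1000 + 10.7000·cos(1.2104)·0.15 = 11.6660
y' = 3.3000 + 10.7000·sin(1.2104)·0.15 = 4.8019
θ' = 1.2104 + (10.7000/3.0)·tan(-0.45)·0.15 = 0.9520
v' = 10.7000 + 2.6000·0.15 = 11.0900

(11.6660, 4.8019, 0.9520, 11.0900)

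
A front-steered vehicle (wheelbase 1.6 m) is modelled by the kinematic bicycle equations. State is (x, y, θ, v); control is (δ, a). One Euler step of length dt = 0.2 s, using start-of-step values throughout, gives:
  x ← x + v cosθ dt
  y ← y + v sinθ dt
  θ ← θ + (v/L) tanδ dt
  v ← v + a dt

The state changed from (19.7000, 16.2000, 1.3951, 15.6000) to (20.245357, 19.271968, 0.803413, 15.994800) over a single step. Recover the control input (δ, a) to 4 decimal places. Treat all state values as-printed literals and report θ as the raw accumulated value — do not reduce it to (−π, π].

a = (v'−v)/dt = (0.394800)/0.2 = 1.9740
Δθ = θ'−θ = -0.591687;  (v·dt/L) = 15.6000·0.2/1.6 = 1.950000
tan δ = Δθ·L/(v·dt) = -0.303429  →  δ = -0.2946

δ = -0.2946, a = 1.9740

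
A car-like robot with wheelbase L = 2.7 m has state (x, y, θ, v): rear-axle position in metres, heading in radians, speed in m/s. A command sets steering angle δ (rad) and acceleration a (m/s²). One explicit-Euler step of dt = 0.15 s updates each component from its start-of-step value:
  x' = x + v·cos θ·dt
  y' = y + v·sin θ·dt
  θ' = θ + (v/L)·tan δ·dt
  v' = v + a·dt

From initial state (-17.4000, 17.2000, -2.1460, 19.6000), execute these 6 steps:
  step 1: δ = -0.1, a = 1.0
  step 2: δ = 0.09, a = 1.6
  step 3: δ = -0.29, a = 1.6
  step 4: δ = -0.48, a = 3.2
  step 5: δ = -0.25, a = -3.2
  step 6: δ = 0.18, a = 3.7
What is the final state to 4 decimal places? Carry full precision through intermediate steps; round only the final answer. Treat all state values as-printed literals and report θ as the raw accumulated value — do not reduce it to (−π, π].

after step 1 (δ=-0.1, a=1.0): (-18.999377, 14.733100, -2.255253, 19.750000)
after step 2 (δ=0.09, a=1.6): (-20.872424, 12.437866, -2.156236, 19.990000)
after step 3 (δ=-0.29, a=1.6): (-22.529293, 9.938709, -2.487640, 20.230000)
after step 4 (δ=-0.48, a=3.2): (-24.937731, 8.092736, -3.072749, 20.710000)
after step 5 (δ=-0.25, a=-3.2): (-28.036872, 7.879041, -3.366534, 20.230000)
after step 6 (δ=0.18, a=3.7): (-30.994925, 8.555882, -3.162020, 20.785000)

(-30.9949, 8.5559, -3.1620, 20.7850)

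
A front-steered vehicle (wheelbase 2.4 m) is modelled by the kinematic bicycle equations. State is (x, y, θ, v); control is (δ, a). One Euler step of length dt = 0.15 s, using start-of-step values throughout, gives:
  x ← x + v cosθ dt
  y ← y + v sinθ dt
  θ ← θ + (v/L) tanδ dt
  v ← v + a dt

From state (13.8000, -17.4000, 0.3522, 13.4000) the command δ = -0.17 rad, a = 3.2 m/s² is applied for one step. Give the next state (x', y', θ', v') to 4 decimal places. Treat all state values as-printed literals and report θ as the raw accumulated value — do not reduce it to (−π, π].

x' = 13.8000 + 13.4000·cos(0.3522)·0.15 = 15.6866
y' = -17.4000 + 13.4000·sin(0.3522)·0.15 = -16.7066
θ' = 0.3522 + (13.4000/2.4)·tan(-0.17)·0.15 = 0.2084
v' = 13.4000 + 3.2000·0.15 = 13.8800

(15.6866, -16.7066, 0.2084, 13.8800)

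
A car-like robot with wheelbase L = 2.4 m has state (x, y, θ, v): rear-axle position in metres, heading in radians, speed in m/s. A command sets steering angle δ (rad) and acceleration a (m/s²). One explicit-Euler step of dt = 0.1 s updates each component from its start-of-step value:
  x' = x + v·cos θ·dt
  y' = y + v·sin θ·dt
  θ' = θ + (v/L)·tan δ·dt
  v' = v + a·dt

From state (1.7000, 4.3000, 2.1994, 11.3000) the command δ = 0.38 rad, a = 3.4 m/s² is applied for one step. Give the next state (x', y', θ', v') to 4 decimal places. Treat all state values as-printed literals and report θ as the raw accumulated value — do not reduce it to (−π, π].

(1.0355, 5.2140, 2.3875, 11.6400)

x' = 1.7000 + 11.3000·cos(2.1994)·0.1 = 1.0355
y' = 4.3000 + 11.3000·sin(2.1994)·0.1 = 5.2140
θ' = 2.1994 + (11.3000/2.4)·tan(0.38)·0.1 = 2.3875
v' = 11.3000 + 3.4000·0.1 = 11.6400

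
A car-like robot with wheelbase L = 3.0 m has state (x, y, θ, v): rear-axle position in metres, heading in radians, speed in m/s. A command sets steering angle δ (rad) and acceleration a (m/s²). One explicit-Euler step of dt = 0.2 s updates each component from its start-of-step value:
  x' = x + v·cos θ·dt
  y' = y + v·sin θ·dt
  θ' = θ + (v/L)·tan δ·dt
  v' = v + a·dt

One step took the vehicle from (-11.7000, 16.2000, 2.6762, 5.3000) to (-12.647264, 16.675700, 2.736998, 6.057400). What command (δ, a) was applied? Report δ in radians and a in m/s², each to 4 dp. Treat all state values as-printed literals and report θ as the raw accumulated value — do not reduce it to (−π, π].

δ = 0.1704, a = 3.7870

a = (v'−v)/dt = (0.757400)/0.2 = 3.7870
Δθ = θ'−θ = 0.060798;  (v·dt/L) = 5.3000·0.2/3.0 = 0.353333
tan δ = Δθ·L/(v·dt) = 0.172070  →  δ = 0.1704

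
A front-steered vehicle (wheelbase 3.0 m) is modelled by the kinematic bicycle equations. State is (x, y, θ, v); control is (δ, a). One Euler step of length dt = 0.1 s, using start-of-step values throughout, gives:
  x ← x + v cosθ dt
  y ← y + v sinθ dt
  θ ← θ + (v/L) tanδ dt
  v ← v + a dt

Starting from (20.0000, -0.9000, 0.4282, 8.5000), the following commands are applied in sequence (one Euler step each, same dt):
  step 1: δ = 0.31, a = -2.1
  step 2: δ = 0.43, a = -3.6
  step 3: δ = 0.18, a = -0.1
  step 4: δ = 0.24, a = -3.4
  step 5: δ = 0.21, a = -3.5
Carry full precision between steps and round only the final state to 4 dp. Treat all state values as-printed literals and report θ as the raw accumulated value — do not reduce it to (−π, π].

(23.2856, 1.3691, 0.8123, 7.2300)

after step 1 (δ=0.31, a=-2.1): (20.773257, -0.547051, 0.518959, 8.290000)
after step 2 (δ=0.43, a=-3.6): (21.493108, -0.135886, 0.645692, 7.930000)
after step 3 (δ=0.18, a=-0.1): (22.126464, 0.341302, 0.693792, 7.920000)
after step 4 (δ=0.24, a=-3.4): (22.735375, 0.847753, 0.758398, 7.580000)
after step 5 (δ=0.21, a=-3.5): (23.285636, 1.369074, 0.812252, 7.230000)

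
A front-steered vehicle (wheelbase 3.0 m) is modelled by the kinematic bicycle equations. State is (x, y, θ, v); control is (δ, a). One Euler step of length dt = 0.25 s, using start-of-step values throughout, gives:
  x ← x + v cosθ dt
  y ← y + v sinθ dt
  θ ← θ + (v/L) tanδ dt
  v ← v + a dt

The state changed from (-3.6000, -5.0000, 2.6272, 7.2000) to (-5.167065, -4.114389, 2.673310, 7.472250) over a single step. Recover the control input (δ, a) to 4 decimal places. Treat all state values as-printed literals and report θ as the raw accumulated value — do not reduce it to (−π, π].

a = (v'−v)/dt = (0.272250)/0.25 = 1.0890
Δθ = θ'−θ = 0.046110;  (v·dt/L) = 7.2000·0.25/3.0 = 0.600000
tan δ = Δθ·L/(v·dt) = 0.076850  →  δ = 0.0767

δ = 0.0767, a = 1.0890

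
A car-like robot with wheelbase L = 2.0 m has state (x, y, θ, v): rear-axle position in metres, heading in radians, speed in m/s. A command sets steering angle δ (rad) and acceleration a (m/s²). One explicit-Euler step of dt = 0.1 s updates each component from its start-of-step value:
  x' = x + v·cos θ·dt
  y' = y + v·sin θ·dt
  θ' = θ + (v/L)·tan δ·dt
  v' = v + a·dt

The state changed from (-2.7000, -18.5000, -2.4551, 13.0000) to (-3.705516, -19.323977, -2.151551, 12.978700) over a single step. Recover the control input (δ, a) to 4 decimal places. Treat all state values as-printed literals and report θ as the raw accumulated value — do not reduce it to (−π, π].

a = (v'−v)/dt = (-0.021300)/0.1 = -0.2130
Δθ = θ'−θ = 0.303549;  (v·dt/L) = 13.0000·0.1/2.0 = 0.650000
tan δ = Δθ·L/(v·dt) = 0.466998  →  δ = 0.4369

δ = 0.4369, a = -0.2130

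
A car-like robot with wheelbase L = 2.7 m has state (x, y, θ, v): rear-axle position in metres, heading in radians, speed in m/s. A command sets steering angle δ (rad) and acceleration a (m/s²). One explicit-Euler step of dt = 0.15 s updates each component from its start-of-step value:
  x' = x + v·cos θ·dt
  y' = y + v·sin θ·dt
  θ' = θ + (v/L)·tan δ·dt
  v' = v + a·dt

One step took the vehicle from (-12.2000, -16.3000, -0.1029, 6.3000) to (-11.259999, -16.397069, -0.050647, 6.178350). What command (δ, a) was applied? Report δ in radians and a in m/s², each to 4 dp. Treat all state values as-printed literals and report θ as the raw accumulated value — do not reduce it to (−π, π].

a = (v'−v)/dt = (-0.121650)/0.15 = -0.8110
Δθ = θ'−θ = 0.052253;  (v·dt/L) = 6.3000·0.15/2.7 = 0.350000
tan δ = Δθ·L/(v·dt) = 0.149294  →  δ = 0.1482

δ = 0.1482, a = -0.8110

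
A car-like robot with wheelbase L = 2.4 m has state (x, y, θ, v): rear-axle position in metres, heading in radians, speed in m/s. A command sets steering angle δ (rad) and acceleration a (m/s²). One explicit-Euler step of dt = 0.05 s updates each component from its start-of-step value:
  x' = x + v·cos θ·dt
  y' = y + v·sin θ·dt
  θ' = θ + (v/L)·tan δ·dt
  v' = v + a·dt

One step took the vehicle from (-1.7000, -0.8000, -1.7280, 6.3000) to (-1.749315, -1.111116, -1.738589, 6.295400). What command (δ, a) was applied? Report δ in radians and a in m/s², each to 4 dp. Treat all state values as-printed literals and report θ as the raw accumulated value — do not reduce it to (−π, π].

δ = -0.0805, a = -0.0920

a = (v'−v)/dt = (-0.004600)/0.05 = -0.0920
Δθ = θ'−θ = -0.010589;  (v·dt/L) = 6.3000·0.05/2.4 = 0.131250
tan δ = Δθ·L/(v·dt) = -0.080678  →  δ = -0.0805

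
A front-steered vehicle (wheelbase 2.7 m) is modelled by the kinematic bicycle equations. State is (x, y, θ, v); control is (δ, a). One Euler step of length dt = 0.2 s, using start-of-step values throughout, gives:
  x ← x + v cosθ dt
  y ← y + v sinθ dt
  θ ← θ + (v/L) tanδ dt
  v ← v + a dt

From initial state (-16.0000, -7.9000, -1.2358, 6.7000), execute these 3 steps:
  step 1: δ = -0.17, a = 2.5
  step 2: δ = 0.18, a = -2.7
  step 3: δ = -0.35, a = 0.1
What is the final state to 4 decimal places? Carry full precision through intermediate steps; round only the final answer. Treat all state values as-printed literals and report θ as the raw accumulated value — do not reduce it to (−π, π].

after step 1 (δ=-0.17, a=2.5): (-15.559454, -9.165511, -1.320993, 7.200000)
after step 2 (δ=0.18, a=-2.7): (-15.203466, -10.560815, -1.223942, 6.660000)
after step 3 (δ=-0.35, a=0.1): (-14.750665, -11.813490, -1.404023, 6.680000)

(-14.7507, -11.8135, -1.4040, 6.6800)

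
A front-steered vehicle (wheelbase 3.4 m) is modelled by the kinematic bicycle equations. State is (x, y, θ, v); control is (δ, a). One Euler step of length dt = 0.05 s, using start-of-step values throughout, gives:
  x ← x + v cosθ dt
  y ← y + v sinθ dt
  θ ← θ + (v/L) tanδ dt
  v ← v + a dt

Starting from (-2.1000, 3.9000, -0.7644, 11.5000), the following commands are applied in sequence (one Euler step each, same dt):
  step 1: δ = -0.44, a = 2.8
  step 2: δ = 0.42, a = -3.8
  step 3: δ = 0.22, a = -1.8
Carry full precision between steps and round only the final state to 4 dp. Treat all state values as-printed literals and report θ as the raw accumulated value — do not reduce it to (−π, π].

after step 1 (δ=-0.44, a=2.8): (-1.684966, 3.502040, -0.844017, 11.640000)
after step 2 (δ=0.42, a=-3.8): (-1.298247, 3.067101, -0.767575, 11.450000)
after step 3 (δ=0.22, a=-1.8): (-0.886278, 2.669561, -0.729921, 11.360000)

(-0.8863, 2.6696, -0.7299, 11.3600)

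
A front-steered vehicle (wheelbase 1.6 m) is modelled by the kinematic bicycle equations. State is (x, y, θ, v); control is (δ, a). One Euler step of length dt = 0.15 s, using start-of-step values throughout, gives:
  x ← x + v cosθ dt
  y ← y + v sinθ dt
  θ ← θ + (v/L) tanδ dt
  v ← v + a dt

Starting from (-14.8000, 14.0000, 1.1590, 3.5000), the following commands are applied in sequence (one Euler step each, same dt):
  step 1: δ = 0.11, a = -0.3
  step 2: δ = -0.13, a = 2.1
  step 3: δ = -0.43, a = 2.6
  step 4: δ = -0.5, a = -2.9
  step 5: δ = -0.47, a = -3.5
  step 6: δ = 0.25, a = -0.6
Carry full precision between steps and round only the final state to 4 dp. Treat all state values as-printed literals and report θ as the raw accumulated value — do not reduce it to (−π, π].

(-13.0341, 16.6653, 0.6770, 3.1100)

after step 1 (δ=0.11, a=-0.3): (-14.589866, 14.481112, 1.195240, 3.455000)
after step 2 (δ=-0.13, a=2.1): (-14.399777, 14.963242, 1.152893, 3.770000)
after step 3 (δ=-0.43, a=2.6): (-14.170271, 15.480076, 0.990800, 4.160000)
after step 4 (δ=-0.5, a=-2.9): (-13.828306, 16.002030, 0.777742, 3.725000)
after step 5 (δ=-0.47, a=-3.5): (-13.430197, 16.394089, 0.600350, 3.200000)
after step 6 (δ=0.25, a=-0.6): (-13.034131, 16.665256, 0.676953, 3.110000)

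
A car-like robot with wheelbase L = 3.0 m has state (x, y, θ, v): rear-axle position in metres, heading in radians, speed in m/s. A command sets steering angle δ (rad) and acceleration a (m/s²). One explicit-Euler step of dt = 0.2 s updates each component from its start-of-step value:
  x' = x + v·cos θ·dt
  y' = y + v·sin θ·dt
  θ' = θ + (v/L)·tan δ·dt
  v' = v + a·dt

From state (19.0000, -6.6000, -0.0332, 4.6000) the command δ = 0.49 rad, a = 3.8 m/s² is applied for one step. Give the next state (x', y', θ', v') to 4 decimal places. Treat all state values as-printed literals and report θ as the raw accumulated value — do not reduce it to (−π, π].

(19.9195, -6.6305, 0.1304, 5.3600)

x' = 19.0000 + 4.6000·cos(-0.0332)·0.2 = 19.9195
y' = -6.6000 + 4.6000·sin(-0.0332)·0.2 = -6.6305
θ' = -0.0332 + (4.6000/3.0)·tan(0.49)·0.2 = 0.1304
v' = 4.6000 + 3.8000·0.2 = 5.3600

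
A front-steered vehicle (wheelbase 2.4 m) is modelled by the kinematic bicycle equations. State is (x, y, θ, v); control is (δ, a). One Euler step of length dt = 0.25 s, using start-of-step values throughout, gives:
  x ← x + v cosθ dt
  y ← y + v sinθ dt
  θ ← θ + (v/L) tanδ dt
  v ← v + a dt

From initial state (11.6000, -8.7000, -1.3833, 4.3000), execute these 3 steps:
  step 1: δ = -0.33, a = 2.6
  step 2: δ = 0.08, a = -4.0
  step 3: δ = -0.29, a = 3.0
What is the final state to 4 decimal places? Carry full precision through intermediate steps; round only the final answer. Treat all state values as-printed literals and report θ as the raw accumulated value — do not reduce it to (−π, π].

after step 1 (δ=-0.33, a=2.6): (11.800380, -9.756160, -1.536723, 4.950000)
after step 2 (δ=0.08, a=-4.0): (11.842538, -10.992941, -1.495384, 3.950000)
after step 3 (δ=-0.29, a=3.0): (11.916936, -11.977635, -1.618169, 4.700000)

(11.9169, -11.9776, -1.6182, 4.7000)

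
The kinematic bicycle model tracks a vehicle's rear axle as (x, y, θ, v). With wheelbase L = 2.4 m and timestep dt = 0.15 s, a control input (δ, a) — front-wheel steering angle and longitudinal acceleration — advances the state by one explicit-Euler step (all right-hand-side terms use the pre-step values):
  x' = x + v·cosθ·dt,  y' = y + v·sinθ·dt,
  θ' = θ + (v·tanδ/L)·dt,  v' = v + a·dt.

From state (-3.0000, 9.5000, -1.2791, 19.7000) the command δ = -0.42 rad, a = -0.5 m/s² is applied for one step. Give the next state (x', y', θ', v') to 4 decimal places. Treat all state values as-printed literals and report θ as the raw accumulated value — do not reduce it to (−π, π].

(-2.1502, 6.6698, -1.8289, 19.6250)

x' = -3.0000 + 19.7000·cos(-1.2791)·0.15 = -2.1502
y' = 9.5000 + 19.7000·sin(-1.2791)·0.15 = 6.6698
θ' = -1.2791 + (19.7000/2.4)·tan(-0.42)·0.15 = -1.8289
v' = 19.7000 − 0.5000·0.15 = 19.6250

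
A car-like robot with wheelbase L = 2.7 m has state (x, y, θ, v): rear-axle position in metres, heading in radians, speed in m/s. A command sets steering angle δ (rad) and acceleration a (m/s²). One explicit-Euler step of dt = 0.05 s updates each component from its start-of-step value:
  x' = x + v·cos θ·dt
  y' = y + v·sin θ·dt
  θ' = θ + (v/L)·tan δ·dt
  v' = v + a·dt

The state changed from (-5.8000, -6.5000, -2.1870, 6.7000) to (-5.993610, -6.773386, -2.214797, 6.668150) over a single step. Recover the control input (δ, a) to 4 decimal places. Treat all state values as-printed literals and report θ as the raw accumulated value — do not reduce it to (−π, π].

δ = -0.2204, a = -0.6370

a = (v'−v)/dt = (-0.031850)/0.05 = -0.6370
Δθ = θ'−θ = -0.027797;  (v·dt/L) = 6.7000·0.05/2.7 = 0.124074
tan δ = Δθ·L/(v·dt) = -0.224036  →  δ = -0.2204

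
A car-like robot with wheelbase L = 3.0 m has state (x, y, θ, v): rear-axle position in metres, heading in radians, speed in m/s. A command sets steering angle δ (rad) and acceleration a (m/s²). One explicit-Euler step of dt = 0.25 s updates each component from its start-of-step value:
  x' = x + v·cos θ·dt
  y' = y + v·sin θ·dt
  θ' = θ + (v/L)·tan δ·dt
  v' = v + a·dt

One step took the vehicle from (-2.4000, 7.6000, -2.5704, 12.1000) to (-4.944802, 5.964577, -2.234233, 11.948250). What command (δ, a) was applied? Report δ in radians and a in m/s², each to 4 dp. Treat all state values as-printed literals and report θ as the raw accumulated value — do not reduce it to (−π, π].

a = (v'−v)/dt = (-0.151750)/0.25 = -0.6070
Δθ = θ'−θ = 0.336167;  (v·dt/L) = 12.1000·0.25/3.0 = 1.008333
tan δ = Δθ·L/(v·dt) = 0.333389  →  δ = 0.3218

δ = 0.3218, a = -0.6070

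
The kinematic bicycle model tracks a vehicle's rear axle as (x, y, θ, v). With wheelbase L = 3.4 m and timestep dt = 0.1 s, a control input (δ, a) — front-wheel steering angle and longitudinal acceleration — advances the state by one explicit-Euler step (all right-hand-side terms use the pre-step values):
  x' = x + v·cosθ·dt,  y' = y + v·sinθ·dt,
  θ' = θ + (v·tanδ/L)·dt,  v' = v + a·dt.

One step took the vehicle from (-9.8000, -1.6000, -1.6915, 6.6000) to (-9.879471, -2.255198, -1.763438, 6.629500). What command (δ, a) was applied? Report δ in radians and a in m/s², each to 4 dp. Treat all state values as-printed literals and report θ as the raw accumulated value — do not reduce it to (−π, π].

a = (v'−v)/dt = (0.029500)/0.1 = 0.2950
Δθ = θ'−θ = -0.071938;  (v·dt/L) = 6.6000·0.1/3.4 = 0.194118
tan δ = Δθ·L/(v·dt) = -0.370590  →  δ = -0.3549

δ = -0.3549, a = 0.2950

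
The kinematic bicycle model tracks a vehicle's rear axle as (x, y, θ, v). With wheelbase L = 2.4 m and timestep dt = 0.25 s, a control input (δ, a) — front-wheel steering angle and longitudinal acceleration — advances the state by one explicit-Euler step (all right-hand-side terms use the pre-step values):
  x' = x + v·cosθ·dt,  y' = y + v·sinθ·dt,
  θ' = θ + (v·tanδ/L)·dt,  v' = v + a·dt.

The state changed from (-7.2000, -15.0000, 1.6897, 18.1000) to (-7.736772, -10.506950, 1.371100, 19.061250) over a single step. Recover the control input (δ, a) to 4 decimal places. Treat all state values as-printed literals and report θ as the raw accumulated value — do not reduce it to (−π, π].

δ = -0.1674, a = 3.8450

a = (v'−v)/dt = (0.961250)/0.25 = 3.8450
Δθ = θ'−θ = -0.318600;  (v·dt/L) = 18.1000·0.25/2.4 = 1.885417
tan δ = Δθ·L/(v·dt) = -0.168981  →  δ = -0.1674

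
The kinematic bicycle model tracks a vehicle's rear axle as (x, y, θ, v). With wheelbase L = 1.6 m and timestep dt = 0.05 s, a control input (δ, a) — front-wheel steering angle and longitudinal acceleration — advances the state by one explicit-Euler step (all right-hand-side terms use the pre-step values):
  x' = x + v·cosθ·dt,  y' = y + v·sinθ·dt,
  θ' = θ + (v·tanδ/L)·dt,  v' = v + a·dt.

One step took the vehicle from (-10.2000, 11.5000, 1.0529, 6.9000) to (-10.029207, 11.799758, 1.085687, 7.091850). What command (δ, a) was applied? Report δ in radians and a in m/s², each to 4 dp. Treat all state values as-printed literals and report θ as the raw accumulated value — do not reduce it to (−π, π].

δ = 0.1509, a = 3.8370

a = (v'−v)/dt = (0.191850)/0.05 = 3.8370
Δθ = θ'−θ = 0.032787;  (v·dt/L) = 6.9000·0.05/1.6 = 0.215625
tan δ = Δθ·L/(v·dt) = 0.152056  →  δ = 0.1509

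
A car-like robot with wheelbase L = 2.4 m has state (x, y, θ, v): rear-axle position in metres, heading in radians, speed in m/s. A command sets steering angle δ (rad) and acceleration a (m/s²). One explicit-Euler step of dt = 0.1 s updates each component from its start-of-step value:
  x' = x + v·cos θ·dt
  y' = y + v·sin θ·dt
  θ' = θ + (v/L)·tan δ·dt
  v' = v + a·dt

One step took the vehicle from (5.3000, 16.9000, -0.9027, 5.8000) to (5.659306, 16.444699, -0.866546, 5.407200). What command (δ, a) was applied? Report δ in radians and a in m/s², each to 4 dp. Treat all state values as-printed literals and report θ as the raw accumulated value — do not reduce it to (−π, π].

δ = 0.1485, a = -3.9280

a = (v'−v)/dt = (-0.392800)/0.1 = -3.9280
Δθ = θ'−θ = 0.036154;  (v·dt/L) = 5.8000·0.1/2.4 = 0.241667
tan δ = Δθ·L/(v·dt) = 0.149603  →  δ = 0.1485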